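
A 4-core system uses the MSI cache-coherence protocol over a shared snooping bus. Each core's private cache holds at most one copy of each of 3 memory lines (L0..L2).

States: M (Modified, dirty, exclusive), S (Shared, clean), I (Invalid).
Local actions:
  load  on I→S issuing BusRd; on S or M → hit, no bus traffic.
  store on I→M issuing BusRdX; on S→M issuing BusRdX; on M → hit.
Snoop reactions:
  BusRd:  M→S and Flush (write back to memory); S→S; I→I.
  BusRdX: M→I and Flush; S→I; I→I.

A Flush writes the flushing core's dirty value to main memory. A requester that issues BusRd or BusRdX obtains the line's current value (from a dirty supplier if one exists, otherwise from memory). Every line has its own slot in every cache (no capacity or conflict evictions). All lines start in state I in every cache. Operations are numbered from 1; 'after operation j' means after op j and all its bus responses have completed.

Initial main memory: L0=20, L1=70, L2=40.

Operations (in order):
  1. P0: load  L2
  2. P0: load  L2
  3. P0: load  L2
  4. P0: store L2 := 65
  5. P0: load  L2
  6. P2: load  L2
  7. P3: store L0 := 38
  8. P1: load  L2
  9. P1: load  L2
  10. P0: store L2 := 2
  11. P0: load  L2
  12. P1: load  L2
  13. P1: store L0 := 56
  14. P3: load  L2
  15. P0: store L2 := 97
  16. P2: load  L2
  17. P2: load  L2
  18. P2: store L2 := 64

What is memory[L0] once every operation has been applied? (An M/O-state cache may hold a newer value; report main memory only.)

  op1 P0: load  L2 → S/I/I/I on L2; bus BusRd; mem=40
  op2 P0: load  L2 → S/I/I/I on L2; bus (none); mem=40
  op3 P0: load  L2 → S/I/I/I on L2; bus (none); mem=40
  op4 P0: store L2 := 65 → M/I/I/I on L2; bus BusRdX; mem=40
  op5 P0: load  L2 → M/I/I/I on L2; bus (none); mem=40
  op6 P2: load  L2 → S/I/S/I on L2; bus BusRd Flush; mem=65
  op7 P3: store L0 := 38 → I/I/I/M on L0; bus BusRdX; mem=20
  op8 P1: load  L2 → S/S/S/I on L2; bus BusRd; mem=65
  op9 P1: load  L2 → S/S/S/I on L2; bus (none); mem=65
  op10 P0: store L2 := 2 → M/I/I/I on L2; bus BusRdX; mem=65
  op11 P0: load  L2 → M/I/I/I on L2; bus (none); mem=65
  op12 P1: load  L2 → S/S/I/I on L2; bus BusRd Flush; mem=2
  op13 P1: store L0 := 56 → I/M/I/I on L0; bus BusRdX Flush; mem=38
  op14 P3: load  L2 → S/S/I/S on L2; bus BusRd; mem=2
  op15 P0: store L2 := 97 → M/I/I/I on L2; bus BusRdX; mem=2
  op16 P2: load  L2 → S/I/S/I on L2; bus BusRd Flush; mem=97
  op17 P2: load  L2 → S/I/S/I on L2; bus (none); mem=97
  op18 P2: store L2 := 64 → I/I/M/I on L2; bus BusRdX; mem=97

memory[L0] = 38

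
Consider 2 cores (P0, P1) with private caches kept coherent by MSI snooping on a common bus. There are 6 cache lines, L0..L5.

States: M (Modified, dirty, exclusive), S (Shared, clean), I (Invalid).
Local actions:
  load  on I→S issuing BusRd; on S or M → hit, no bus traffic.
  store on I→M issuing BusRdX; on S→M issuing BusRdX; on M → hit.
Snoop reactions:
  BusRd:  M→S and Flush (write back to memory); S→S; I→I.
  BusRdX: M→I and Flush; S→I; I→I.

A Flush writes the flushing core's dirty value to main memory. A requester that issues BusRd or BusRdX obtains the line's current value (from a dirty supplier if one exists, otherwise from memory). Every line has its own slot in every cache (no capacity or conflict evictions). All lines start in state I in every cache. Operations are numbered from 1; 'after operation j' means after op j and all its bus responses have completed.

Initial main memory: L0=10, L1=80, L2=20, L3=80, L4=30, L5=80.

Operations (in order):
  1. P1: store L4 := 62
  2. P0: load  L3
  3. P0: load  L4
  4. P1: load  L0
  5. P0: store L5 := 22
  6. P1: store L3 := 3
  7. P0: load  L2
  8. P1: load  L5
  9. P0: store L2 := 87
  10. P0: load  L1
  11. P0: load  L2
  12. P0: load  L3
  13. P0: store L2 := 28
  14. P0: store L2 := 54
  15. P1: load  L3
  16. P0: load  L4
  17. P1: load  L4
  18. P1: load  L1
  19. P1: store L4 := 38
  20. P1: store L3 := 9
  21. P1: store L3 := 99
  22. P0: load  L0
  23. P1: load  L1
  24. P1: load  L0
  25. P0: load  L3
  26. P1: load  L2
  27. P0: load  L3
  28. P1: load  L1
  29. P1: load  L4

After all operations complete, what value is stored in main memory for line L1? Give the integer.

memory[L1] = 80

1. P1: store L4 := 62  bus=[BusRdX]  L4: P0=I P1=M  mem[L4]=30
2. P0: load  L3  bus=[BusRd]  L3: P0=S P1=I  mem[L3]=80
3. P0: load  L4  bus=[BusRd,Flush]  L4: P0=S P1=S  mem[L4]=62
4. P1: load  L0  bus=[BusRd]  L0: P0=I P1=S  mem[L0]=10
5. P0: store L5 := 22  bus=[BusRdX]  L5: P0=M P1=I  mem[L5]=80
6. P1: store L3 := 3  bus=[BusRdX]  L3: P0=I P1=M  mem[L3]=80
7. P0: load  L2  bus=[BusRd]  L2: P0=S P1=I  mem[L2]=20
8. P1: load  L5  bus=[BusRd,Flush]  L5: P0=S P1=S  mem[L5]=22
9. P0: store L2 := 87  bus=[BusRdX]  L2: P0=M P1=I  mem[L2]=20
10. P0: load  L1  bus=[BusRd]  L1: P0=S P1=I  mem[L1]=80
11. P0: load  L2  bus=[-]  L2: P0=M P1=I  mem[L2]=20
12. P0: load  L3  bus=[BusRd,Flush]  L3: P0=S P1=S  mem[L3]=3
13. P0: store L2 := 28  bus=[-]  L2: P0=M P1=I  mem[L2]=20
14. P0: store L2 := 54  bus=[-]  L2: P0=M P1=I  mem[L2]=20
15. P1: load  L3  bus=[-]  L3: P0=S P1=S  mem[L3]=3
16. P0: load  L4  bus=[-]  L4: P0=S P1=S  mem[L4]=62
17. P1: load  L4  bus=[-]  L4: P0=S P1=S  mem[L4]=62
18. P1: load  L1  bus=[BusRd]  L1: P0=S P1=S  mem[L1]=80
19. P1: store L4 := 38  bus=[BusRdX]  L4: P0=I P1=M  mem[L4]=62
20. P1: store L3 := 9  bus=[BusRdX]  L3: P0=I P1=M  mem[L3]=3
21. P1: store L3 := 99  bus=[-]  L3: P0=I P1=M  mem[L3]=3
22. P0: load  L0  bus=[BusRd]  L0: P0=S P1=S  mem[L0]=10
23. P1: load  L1  bus=[-]  L1: P0=S P1=S  mem[L1]=80
24. P1: load  L0  bus=[-]  L0: P0=S P1=S  mem[L0]=10
25. P0: load  L3  bus=[BusRd,Flush]  L3: P0=S P1=S  mem[L3]=99
26. P1: load  L2  bus=[BusRd,Flush]  L2: P0=S P1=S  mem[L2]=54
27. P0: load  L3  bus=[-]  L3: P0=S P1=S  mem[L3]=99
28. P1: load  L1  bus=[-]  L1: P0=S P1=S  mem[L1]=80
29. P1: load  L4  bus=[-]  L4: P0=I P1=M  mem[L4]=62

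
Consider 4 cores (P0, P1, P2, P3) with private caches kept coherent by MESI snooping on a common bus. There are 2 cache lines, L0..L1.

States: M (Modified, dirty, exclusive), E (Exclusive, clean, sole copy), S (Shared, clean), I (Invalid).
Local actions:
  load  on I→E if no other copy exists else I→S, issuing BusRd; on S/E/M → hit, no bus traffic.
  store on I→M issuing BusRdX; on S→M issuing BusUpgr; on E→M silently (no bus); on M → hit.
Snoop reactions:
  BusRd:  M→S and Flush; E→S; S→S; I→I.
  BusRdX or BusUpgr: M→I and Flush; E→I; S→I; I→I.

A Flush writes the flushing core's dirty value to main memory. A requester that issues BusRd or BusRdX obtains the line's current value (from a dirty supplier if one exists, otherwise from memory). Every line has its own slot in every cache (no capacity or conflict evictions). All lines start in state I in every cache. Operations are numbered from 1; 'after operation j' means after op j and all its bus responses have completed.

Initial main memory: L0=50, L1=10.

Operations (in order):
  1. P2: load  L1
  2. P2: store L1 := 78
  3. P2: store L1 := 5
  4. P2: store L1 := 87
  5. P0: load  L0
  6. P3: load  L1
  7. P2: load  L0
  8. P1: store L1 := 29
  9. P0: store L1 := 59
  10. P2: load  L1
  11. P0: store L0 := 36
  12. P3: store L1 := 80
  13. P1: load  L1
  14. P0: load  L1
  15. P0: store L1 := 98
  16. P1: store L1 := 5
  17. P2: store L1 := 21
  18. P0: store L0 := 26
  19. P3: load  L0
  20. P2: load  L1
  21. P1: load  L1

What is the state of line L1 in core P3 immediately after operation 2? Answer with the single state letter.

step 1: P2: load  L1  ⟶  IIEI  (L1)  txn=BusRd  M[L1]=10
step 2: P2: store L1 := 78  ⟶  IIMI  (L1)  txn=∅  M[L1]=10
step 3: P2: store L1 := 5  ⟶  IIMI  (L1)  txn=∅  M[L1]=10
step 4: P2: store L1 := 87  ⟶  IIMI  (L1)  txn=∅  M[L1]=10
step 5: P0: load  L0  ⟶  EIII  (L0)  txn=BusRd  M[L0]=50
step 6: P3: load  L1  ⟶  IISS  (L1)  txn=BusRd+Flush  M[L1]=87
step 7: P2: load  L0  ⟶  SISI  (L0)  txn=BusRd  M[L0]=50
step 8: P1: store L1 := 29  ⟶  IMII  (L1)  txn=BusRdX  M[L1]=87
step 9: P0: store L1 := 59  ⟶  MIII  (L1)  txn=BusRdX+Flush  M[L1]=29
step 10: P2: load  L1  ⟶  SISI  (L1)  txn=BusRd+Flush  M[L1]=59
step 11: P0: store L0 := 36  ⟶  MIII  (L0)  txn=BusUpgr  M[L0]=50
step 12: P3: store L1 := 80  ⟶  IIIM  (L1)  txn=BusRdX  M[L1]=59
step 13: P1: load  L1  ⟶  ISIS  (L1)  txn=BusRd+Flush  M[L1]=80
step 14: P0: load  L1  ⟶  SSIS  (L1)  txn=BusRd  M[L1]=80
step 15: P0: store L1 := 98  ⟶  MIII  (L1)  txn=BusUpgr  M[L1]=80
step 16: P1: store L1 := 5  ⟶  IMII  (L1)  txn=BusRdX+Flush  M[L1]=98
step 17: P2: store L1 := 21  ⟶  IIMI  (L1)  txn=BusRdX+Flush  M[L1]=5
step 18: P0: store L0 := 26  ⟶  MIII  (L0)  txn=∅  M[L0]=50
step 19: P3: load  L0  ⟶  SIIS  (L0)  txn=BusRd+Flush  M[L0]=26
step 20: P2: load  L1  ⟶  IIMI  (L1)  txn=∅  M[L1]=5
step 21: P1: load  L1  ⟶  ISSI  (L1)  txn=BusRd+Flush  M[L1]=21

state = I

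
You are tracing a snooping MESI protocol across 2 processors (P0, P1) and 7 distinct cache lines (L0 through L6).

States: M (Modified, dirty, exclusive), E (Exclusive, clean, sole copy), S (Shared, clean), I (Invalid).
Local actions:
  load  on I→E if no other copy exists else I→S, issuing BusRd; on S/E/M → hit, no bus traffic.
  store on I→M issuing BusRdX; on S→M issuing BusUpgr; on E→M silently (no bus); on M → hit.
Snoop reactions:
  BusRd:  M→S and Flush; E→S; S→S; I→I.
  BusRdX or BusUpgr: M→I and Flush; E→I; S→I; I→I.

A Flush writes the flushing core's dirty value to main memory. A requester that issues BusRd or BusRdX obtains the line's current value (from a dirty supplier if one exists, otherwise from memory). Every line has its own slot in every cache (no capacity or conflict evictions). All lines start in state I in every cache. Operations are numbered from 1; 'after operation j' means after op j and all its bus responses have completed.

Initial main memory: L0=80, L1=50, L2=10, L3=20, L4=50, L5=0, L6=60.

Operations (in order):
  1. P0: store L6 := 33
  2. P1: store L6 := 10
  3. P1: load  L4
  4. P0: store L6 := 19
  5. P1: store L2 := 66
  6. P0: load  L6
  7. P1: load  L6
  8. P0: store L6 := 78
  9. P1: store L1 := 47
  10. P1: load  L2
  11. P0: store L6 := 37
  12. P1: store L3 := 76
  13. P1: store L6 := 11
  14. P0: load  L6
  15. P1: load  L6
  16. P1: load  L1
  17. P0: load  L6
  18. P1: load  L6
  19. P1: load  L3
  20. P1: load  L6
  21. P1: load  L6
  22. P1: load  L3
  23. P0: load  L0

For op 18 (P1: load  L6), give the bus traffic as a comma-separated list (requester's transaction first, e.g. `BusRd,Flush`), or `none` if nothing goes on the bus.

step 1: P0: store L6 := 33  ⟶  MI  (L6)  txn=BusRdX  M[L6]=60
step 2: P1: store L6 := 10  ⟶  IM  (L6)  txn=BusRdX+Flush  M[L6]=33
step 3: P1: load  L4  ⟶  IE  (L4)  txn=BusRd  M[L4]=50
step 4: P0: store L6 := 19  ⟶  MI  (L6)  txn=BusRdX+Flush  M[L6]=10
step 5: P1: store L2 := 66  ⟶  IM  (L2)  txn=BusRdX  M[L2]=10
step 6: P0: load  L6  ⟶  MI  (L6)  txn=∅  M[L6]=10
step 7: P1: load  L6  ⟶  SS  (L6)  txn=BusRd+Flush  M[L6]=19
step 8: P0: store L6 := 78  ⟶  MI  (L6)  txn=BusUpgr  M[L6]=19
step 9: P1: store L1 := 47  ⟶  IM  (L1)  txn=BusRdX  M[L1]=50
step 10: P1: load  L2  ⟶  IM  (L2)  txn=∅  M[L2]=10
step 11: P0: store L6 := 37  ⟶  MI  (L6)  txn=∅  M[L6]=19
step 12: P1: store L3 := 76  ⟶  IM  (L3)  txn=BusRdX  M[L3]=20
step 13: P1: store L6 := 11  ⟶  IM  (L6)  txn=BusRdX+Flush  M[L6]=37
step 14: P0: load  L6  ⟶  SS  (L6)  txn=BusRd+Flush  M[L6]=11
step 15: P1: load  L6  ⟶  SS  (L6)  txn=∅  M[L6]=11
step 16: P1: load  L1  ⟶  IM  (L1)  txn=∅  M[L1]=50
step 17: P0: load  L6  ⟶  SS  (L6)  txn=∅  M[L6]=11
step 18: P1: load  L6  ⟶  SS  (L6)  txn=∅  M[L6]=11
step 19: P1: load  L3  ⟶  IM  (L3)  txn=∅  M[L3]=20
step 20: P1: load  L6  ⟶  SS  (L6)  txn=∅  M[L6]=11
step 21: P1: load  L6  ⟶  SS  (L6)  txn=∅  M[L6]=11
step 22: P1: load  L3  ⟶  IM  (L3)  txn=∅  M[L3]=20
step 23: P0: load  L0  ⟶  EI  (L0)  txn=BusRd  M[L0]=80

bus = none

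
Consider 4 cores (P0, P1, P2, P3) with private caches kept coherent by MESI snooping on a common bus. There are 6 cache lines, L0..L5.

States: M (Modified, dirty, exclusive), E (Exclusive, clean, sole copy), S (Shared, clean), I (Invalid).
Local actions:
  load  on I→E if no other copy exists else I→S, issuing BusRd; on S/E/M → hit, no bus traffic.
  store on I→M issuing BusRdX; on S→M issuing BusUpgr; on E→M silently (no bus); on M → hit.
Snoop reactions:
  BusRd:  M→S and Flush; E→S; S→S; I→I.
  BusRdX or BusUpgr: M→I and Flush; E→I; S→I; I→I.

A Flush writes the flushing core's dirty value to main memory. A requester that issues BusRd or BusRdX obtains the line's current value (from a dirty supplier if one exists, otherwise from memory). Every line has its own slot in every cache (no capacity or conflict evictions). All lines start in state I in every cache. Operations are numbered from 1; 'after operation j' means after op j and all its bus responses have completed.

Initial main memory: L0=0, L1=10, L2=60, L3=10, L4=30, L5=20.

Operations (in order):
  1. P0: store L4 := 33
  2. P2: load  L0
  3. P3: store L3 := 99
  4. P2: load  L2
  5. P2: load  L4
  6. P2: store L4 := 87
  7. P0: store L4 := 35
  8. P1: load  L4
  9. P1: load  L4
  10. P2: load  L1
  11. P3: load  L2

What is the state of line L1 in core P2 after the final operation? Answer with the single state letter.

state = E

step 1: P0: store L4 := 33  ⟶  MIII  (L4)  txn=BusRdX  M[L4]=30
step 2: P2: load  L0  ⟶  IIEI  (L0)  txn=BusRd  M[L0]=0
step 3: P3: store L3 := 99  ⟶  IIIM  (L3)  txn=BusRdX  M[L3]=10
step 4: P2: load  L2  ⟶  IIEI  (L2)  txn=BusRd  M[L2]=60
step 5: P2: load  L4  ⟶  SISI  (L4)  txn=BusRd+Flush  M[L4]=33
step 6: P2: store L4 := 87  ⟶  IIMI  (L4)  txn=BusUpgr  M[L4]=33
step 7: P0: store L4 := 35  ⟶  MIII  (L4)  txn=BusRdX+Flush  M[L4]=87
step 8: P1: load  L4  ⟶  SSII  (L4)  txn=BusRd+Flush  M[L4]=35
step 9: P1: load  L4  ⟶  SSII  (L4)  txn=∅  M[L4]=35
step 10: P2: load  L1  ⟶  IIEI  (L1)  txn=BusRd  M[L1]=10
step 11: P3: load  L2  ⟶  IISS  (L2)  txn=BusRd  M[L2]=60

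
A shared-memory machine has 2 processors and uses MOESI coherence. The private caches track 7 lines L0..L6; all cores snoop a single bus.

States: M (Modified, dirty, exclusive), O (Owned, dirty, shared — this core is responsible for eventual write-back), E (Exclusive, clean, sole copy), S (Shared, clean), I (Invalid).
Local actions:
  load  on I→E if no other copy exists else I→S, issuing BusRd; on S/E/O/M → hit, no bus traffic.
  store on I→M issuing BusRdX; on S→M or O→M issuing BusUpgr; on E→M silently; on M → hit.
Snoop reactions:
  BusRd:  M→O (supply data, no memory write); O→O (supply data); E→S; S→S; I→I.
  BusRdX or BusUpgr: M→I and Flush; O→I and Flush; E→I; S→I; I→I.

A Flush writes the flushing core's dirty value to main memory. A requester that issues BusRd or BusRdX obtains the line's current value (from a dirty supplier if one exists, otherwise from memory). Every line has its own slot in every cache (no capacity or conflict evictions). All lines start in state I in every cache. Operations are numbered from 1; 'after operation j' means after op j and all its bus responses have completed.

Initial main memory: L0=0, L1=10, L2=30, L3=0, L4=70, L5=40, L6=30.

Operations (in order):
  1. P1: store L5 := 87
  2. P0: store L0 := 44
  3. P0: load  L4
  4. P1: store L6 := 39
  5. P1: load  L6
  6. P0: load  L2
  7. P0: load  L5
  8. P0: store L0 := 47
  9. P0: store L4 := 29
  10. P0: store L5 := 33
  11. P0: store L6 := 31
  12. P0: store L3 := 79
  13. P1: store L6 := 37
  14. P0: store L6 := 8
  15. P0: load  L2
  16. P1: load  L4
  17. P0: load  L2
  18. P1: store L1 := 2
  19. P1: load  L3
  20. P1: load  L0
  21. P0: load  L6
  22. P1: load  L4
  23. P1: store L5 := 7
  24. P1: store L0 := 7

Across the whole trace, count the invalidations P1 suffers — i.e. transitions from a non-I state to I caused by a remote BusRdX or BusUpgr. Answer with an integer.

invalidations = 3

  op1 P1: store L5 := 87 → I/M on L5; bus BusRdX; mem=40
  op2 P0: store L0 := 44 → M/I on L0; bus BusRdX; mem=0
  op3 P0: load  L4 → E/I on L4; bus BusRd; mem=70
  op4 P1: store L6 := 39 → I/M on L6; bus BusRdX; mem=30
  op5 P1: load  L6 → I/M on L6; bus (none); mem=30
  op6 P0: load  L2 → E/I on L2; bus BusRd; mem=30
  op7 P0: load  L5 → S/O on L5; bus BusRd; mem=40
  op8 P0: store L0 := 47 → M/I on L0; bus (none); mem=0
  op9 P0: store L4 := 29 → M/I on L4; bus (none); mem=70
  op10 P0: store L5 := 33 → M/I on L5; bus BusUpgr Flush; mem=87
  op11 P0: store L6 := 31 → M/I on L6; bus BusRdX Flush; mem=39
  op12 P0: store L3 := 79 → M/I on L3; bus BusRdX; mem=0
  op13 P1: store L6 := 37 → I/M on L6; bus BusRdX Flush; mem=31
  op14 P0: store L6 := 8 → M/I on L6; bus BusRdX Flush; mem=37
  op15 P0: load  L2 → E/I on L2; bus (none); mem=30
  op16 P1: load  L4 → O/S on L4; bus BusRd; mem=70
  op17 P0: load  L2 → E/I on L2; bus (none); mem=30
  op18 P1: store L1 := 2 → I/M on L1; bus BusRdX; mem=10
  op19 P1: load  L3 → O/S on L3; bus BusRd; mem=0
  op20 P1: load  L0 → O/S on L0; bus BusRd; mem=0
  op21 P0: load  L6 → M/I on L6; bus (none); mem=37
  op22 P1: load  L4 → O/S on L4; bus (none); mem=70
  op23 P1: store L5 := 7 → I/M on L5; bus BusRdX Flush; mem=33
  op24 P1: store L0 := 7 → I/M on L0; bus BusUpgr Flush; mem=47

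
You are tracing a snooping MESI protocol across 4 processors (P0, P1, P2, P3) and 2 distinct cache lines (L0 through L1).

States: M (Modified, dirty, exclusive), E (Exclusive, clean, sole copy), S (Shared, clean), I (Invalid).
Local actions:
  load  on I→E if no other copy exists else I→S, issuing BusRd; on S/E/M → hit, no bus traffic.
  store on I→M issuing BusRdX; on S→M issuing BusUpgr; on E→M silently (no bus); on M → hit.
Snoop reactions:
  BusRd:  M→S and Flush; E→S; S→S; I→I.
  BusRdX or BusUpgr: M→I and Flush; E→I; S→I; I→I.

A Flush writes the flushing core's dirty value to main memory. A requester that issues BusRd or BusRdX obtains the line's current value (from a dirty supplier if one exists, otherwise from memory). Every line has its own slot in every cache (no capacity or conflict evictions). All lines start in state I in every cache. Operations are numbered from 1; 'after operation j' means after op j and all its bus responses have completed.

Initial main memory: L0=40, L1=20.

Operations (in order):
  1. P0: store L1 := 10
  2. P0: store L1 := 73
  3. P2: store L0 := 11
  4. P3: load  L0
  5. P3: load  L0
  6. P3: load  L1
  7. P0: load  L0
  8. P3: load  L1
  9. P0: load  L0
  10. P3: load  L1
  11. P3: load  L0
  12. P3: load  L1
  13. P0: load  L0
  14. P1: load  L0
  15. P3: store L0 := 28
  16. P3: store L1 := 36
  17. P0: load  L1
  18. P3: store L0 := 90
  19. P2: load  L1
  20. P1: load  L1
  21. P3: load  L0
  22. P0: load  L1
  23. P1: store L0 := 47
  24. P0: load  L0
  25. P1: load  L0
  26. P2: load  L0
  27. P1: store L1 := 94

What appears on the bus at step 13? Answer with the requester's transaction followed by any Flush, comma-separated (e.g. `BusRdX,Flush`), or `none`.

bus = none

[1] P0: store L1 := 10 | P0:M(10), P1:I, P2:I, P3:I | bus: BusRdX
[2] P0: store L1 := 73 | P0:M(73), P1:I, P2:I, P3:I | bus: none
[3] P2: store L0 := 11 | P0:I, P1:I, P2:M(11), P3:I | bus: BusRdX
[4] P3: load  L0 | P0:I, P1:I, P2:S(11), P3:S(11) | bus: BusRd,Flush
[5] P3: load  L0 | P0:I, P1:I, P2:S(11), P3:S(11) | bus: none
[6] P3: load  L1 | P0:S(73), P1:I, P2:I, P3:S(73) | bus: BusRd,Flush
[7] P0: load  L0 | P0:S(11), P1:I, P2:S(11), P3:S(11) | bus: BusRd
[8] P3: load  L1 | P0:S(73), P1:I, P2:I, P3:S(73) | bus: none
[9] P0: load  L0 | P0:S(11), P1:I, P2:S(11), P3:S(11) | bus: none
[10] P3: load  L1 | P0:S(73), P1:I, P2:I, P3:S(73) | bus: none
[11] P3: load  L0 | P0:S(11), P1:I, P2:S(11), P3:S(11) | bus: none
[12] P3: load  L1 | P0:S(73), P1:I, P2:I, P3:S(73) | bus: none
[13] P0: load  L0 | P0:S(11), P1:I, P2:S(11), P3:S(11) | bus: none
[14] P1: load  L0 | P0:S(11), P1:S(11), P2:S(11), P3:S(11) | bus: BusRd
[15] P3: store L0 := 28 | P0:I, P1:I, P2:I, P3:M(28) | bus: BusUpgr
[16] P3: store L1 := 36 | P0:I, P1:I, P2:I, P3:M(36) | bus: BusUpgr
[17] P0: load  L1 | P0:S(36), P1:I, P2:I, P3:S(36) | bus: BusRd,Flush
[18] P3: store L0 := 90 | P0:I, P1:I, P2:I, P3:M(90) | bus: none
[19] P2: load  L1 | P0:S(36), P1:I, P2:S(36), P3:S(36) | bus: BusRd
[20] P1: load  L1 | P0:S(36), P1:S(36), P2:S(36), P3:S(36) | bus: BusRd
[21] P3: load  L0 | P0:I, P1:I, P2:I, P3:M(90) | bus: none
[22] P0: load  L1 | P0:S(36), P1:S(36), P2:S(36), P3:S(36) | bus: none
[23] P1: store L0 := 47 | P0:I, P1:M(47), P2:I, P3:I | bus: BusRdX,Flush
[24] P0: load  L0 | P0:S(47), P1:S(47), P2:I, P3:I | bus: BusRd,Flush
[25] P1: load  L0 | P0:S(47), P1:S(47), P2:I, P3:I | bus: none
[26] P2: load  L0 | P0:S(47), P1:S(47), P2:S(47), P3:I | bus: BusRd
[27] P1: store L1 := 94 | P0:I, P1:M(94), P2:I, P3:I | bus: BusUpgr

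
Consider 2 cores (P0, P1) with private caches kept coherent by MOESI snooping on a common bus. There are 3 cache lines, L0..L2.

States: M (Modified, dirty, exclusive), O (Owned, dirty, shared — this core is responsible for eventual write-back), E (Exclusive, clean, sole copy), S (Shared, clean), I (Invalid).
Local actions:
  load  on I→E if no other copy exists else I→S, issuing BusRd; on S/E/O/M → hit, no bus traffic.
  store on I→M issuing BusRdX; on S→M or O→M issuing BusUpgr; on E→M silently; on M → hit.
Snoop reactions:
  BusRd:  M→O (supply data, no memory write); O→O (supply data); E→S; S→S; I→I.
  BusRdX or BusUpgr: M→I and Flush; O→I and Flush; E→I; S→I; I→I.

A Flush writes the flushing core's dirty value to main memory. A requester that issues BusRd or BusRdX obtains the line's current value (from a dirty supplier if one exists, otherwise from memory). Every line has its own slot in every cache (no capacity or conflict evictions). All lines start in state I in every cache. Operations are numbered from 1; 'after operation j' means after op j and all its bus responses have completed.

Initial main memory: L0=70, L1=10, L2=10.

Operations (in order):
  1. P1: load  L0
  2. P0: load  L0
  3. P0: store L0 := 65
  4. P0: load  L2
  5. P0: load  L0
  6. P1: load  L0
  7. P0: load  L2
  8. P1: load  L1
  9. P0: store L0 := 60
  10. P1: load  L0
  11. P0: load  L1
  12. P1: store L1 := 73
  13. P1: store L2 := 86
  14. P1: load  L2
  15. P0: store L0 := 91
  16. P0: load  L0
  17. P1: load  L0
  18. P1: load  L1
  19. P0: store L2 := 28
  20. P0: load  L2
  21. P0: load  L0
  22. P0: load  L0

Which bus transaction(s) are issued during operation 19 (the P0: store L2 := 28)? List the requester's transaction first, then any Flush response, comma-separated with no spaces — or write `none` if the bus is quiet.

  op1 P1: load  L0 → I/E on L0; bus BusRd; mem=70
  op2 P0: load  L0 → S/S on L0; bus BusRd; mem=70
  op3 P0: store L0 := 65 → M/I on L0; bus BusUpgr; mem=70
  op4 P0: load  L2 → E/I on L2; bus BusRd; mem=10
  op5 P0: load  L0 → M/I on L0; bus (none); mem=70
  op6 P1: load  L0 → O/S on L0; bus BusRd; mem=70
  op7 P0: load  L2 → E/I on L2; bus (none); mem=10
  op8 P1: load  L1 → I/E on L1; bus BusRd; mem=10
  op9 P0: store L0 := 60 → M/I on L0; bus BusUpgr; mem=70
  op10 P1: load  L0 → O/S on L0; bus BusRd; mem=70
  op11 P0: load  L1 → S/S on L1; bus BusRd; mem=10
  op12 P1: store L1 := 73 → I/M on L1; bus BusUpgr; mem=10
  op13 P1: store L2 := 86 → I/M on L2; bus BusRdX; mem=10
  op14 P1: load  L2 → I/M on L2; bus (none); mem=10
  op15 P0: store L0 := 91 → M/I on L0; bus BusUpgr; mem=70
  op16 P0: load  L0 → M/I on L0; bus (none); mem=70
  op17 P1: load  L0 → O/S on L0; bus BusRd; mem=70
  op18 P1: load  L1 → I/M on L1; bus (none); mem=10
  op19 P0: store L2 := 28 → M/I on L2; bus BusRdX Flush; mem=86
  op20 P0: load  L2 → M/I on L2; bus (none); mem=86
  op21 P0: load  L0 → O/S on L0; bus (none); mem=70
  op22 P0: load  L0 → O/S on L0; bus (none); mem=70

bus = BusRdX,Flush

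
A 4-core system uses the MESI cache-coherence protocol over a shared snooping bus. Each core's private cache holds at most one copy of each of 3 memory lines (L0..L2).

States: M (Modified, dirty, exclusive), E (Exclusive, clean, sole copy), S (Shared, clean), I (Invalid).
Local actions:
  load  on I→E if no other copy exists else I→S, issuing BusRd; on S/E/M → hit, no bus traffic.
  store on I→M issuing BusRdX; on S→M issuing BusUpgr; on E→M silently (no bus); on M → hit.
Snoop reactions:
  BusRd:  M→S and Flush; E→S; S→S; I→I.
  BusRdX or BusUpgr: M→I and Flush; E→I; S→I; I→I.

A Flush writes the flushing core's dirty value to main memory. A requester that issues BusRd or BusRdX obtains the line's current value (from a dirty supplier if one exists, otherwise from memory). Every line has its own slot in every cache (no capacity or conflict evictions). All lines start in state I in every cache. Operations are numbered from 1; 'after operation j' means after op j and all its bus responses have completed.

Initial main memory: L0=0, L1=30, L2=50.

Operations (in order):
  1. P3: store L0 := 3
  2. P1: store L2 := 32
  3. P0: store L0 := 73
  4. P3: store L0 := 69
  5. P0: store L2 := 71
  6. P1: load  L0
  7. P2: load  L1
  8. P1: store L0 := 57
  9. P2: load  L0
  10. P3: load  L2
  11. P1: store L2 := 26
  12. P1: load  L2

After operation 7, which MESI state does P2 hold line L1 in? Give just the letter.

step 1: P3: store L0 := 3  ⟶  IIIM  (L0)  txn=BusRdX  M[L0]=0
step 2: P1: store L2 := 32  ⟶  IMII  (L2)  txn=BusRdX  M[L2]=50
step 3: P0: store L0 := 73  ⟶  MIII  (L0)  txn=BusRdX+Flush  M[L0]=3
step 4: P3: store L0 := 69  ⟶  IIIM  (L0)  txn=BusRdX+Flush  M[L0]=73
step 5: P0: store L2 := 71  ⟶  MIII  (L2)  txn=BusRdX+Flush  M[L2]=32
step 6: P1: load  L0  ⟶  ISIS  (L0)  txn=BusRd+Flush  M[L0]=69
step 7: P2: load  L1  ⟶  IIEI  (L1)  txn=BusRd  M[L1]=30
step 8: P1: store L0 := 57  ⟶  IMII  (L0)  txn=BusUpgr  M[L0]=69
step 9: P2: load  L0  ⟶  ISSI  (L0)  txn=BusRd+Flush  M[L0]=57
step 10: P3: load  L2  ⟶  SIIS  (L2)  txn=BusRd+Flush  M[L2]=71
step 11: P1: store L2 := 26  ⟶  IMII  (L2)  txn=BusRdX  M[L2]=71
step 12: P1: load  L2  ⟶  IMII  (L2)  txn=∅  M[L2]=71

state = E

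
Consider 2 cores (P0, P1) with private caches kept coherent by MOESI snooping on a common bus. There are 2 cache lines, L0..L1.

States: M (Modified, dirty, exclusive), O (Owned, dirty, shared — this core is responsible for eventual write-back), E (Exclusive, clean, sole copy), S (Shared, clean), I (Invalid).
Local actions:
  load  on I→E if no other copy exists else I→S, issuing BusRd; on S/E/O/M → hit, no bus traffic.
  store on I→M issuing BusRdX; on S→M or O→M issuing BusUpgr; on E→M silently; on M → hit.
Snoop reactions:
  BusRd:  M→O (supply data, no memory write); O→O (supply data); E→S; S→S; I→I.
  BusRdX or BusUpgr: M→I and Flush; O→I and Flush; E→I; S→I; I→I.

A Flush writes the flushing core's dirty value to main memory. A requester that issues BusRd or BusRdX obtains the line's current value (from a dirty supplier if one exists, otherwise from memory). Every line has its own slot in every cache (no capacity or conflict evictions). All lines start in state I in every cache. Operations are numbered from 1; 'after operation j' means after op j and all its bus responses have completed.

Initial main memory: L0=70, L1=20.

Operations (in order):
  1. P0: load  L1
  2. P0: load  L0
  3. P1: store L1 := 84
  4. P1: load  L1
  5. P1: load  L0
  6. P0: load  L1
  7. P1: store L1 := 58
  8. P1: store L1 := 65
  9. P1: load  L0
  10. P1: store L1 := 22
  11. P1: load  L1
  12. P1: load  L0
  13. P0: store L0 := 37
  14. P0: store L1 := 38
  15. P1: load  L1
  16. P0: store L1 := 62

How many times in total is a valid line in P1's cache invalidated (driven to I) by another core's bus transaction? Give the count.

invalidations = 3

[1] P0: load  L1 | P0:E(20), P1:I | bus: BusRd
[2] P0: load  L0 | P0:E(70), P1:I | bus: BusRd
[3] P1: store L1 := 84 | P0:I, P1:M(84) | bus: BusRdX
[4] P1: load  L1 | P0:I, P1:M(84) | bus: none
[5] P1: load  L0 | P0:S(70), P1:S(70) | bus: BusRd
[6] P0: load  L1 | P0:S(84), P1:O(84) | bus: BusRd
[7] P1: store L1 := 58 | P0:I, P1:M(58) | bus: BusUpgr
[8] P1: store L1 := 65 | P0:I, P1:M(65) | bus: none
[9] P1: load  L0 | P0:S(70), P1:S(70) | bus: none
[10] P1: store L1 := 22 | P0:I, P1:M(22) | bus: none
[11] P1: load  L1 | P0:I, P1:M(22) | bus: none
[12] P1: load  L0 | P0:S(70), P1:S(70) | bus: none
[13] P0: store L0 := 37 | P0:M(37), P1:I | bus: BusUpgr
[14] P0: store L1 := 38 | P0:M(38), P1:I | bus: BusRdX,Flush
[15] P1: load  L1 | P0:O(38), P1:S(38) | bus: BusRd
[16] P0: store L1 := 62 | P0:M(62), P1:I | bus: BusUpgr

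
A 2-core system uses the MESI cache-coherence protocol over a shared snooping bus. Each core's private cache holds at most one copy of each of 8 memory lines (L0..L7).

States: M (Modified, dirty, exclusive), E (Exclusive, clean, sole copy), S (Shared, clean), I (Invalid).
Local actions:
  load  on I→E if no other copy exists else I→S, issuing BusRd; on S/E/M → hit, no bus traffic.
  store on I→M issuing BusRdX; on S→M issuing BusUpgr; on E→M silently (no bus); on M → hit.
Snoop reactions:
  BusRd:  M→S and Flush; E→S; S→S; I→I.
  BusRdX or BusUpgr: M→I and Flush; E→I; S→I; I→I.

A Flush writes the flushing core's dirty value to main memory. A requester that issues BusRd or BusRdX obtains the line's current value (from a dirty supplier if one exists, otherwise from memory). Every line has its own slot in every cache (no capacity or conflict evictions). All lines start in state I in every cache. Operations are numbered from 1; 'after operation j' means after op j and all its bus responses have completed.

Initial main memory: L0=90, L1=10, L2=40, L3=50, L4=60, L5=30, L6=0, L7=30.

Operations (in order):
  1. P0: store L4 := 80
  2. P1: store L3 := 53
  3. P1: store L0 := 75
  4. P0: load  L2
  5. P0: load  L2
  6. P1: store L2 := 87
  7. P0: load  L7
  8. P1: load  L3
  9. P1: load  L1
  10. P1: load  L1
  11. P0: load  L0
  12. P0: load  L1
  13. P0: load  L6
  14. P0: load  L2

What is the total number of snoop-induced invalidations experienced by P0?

invalidations = 1

1. P0: store L4 := 80  bus=[BusRdX]  L4: P0=M P1=I  mem[L4]=60
2. P1: store L3 := 53  bus=[BusRdX]  L3: P0=I P1=M  mem[L3]=50
3. P1: store L0 := 75  bus=[BusRdX]  L0: P0=I P1=M  mem[L0]=90
4. P0: load  L2  bus=[BusRd]  L2: P0=E P1=I  mem[L2]=40
5. P0: load  L2  bus=[-]  L2: P0=E P1=I  mem[L2]=40
6. P1: store L2 := 87  bus=[BusRdX]  L2: P0=I P1=M  mem[L2]=40
7. P0: load  L7  bus=[BusRd]  L7: P0=E P1=I  mem[L7]=30
8. P1: load  L3  bus=[-]  L3: P0=I P1=M  mem[L3]=50
9. P1: load  L1  bus=[BusRd]  L1: P0=I P1=E  mem[L1]=10
10. P1: load  L1  bus=[-]  L1: P0=I P1=E  mem[L1]=10
11. P0: load  L0  bus=[BusRd,Flush]  L0: P0=S P1=S  mem[L0]=75
12. P0: load  L1  bus=[BusRd]  L1: P0=S P1=S  mem[L1]=10
13. P0: load  L6  bus=[BusRd]  L6: P0=E P1=I  mem[L6]=0
14. P0: load  L2  bus=[BusRd,Flush]  L2: P0=S P1=S  mem[L2]=87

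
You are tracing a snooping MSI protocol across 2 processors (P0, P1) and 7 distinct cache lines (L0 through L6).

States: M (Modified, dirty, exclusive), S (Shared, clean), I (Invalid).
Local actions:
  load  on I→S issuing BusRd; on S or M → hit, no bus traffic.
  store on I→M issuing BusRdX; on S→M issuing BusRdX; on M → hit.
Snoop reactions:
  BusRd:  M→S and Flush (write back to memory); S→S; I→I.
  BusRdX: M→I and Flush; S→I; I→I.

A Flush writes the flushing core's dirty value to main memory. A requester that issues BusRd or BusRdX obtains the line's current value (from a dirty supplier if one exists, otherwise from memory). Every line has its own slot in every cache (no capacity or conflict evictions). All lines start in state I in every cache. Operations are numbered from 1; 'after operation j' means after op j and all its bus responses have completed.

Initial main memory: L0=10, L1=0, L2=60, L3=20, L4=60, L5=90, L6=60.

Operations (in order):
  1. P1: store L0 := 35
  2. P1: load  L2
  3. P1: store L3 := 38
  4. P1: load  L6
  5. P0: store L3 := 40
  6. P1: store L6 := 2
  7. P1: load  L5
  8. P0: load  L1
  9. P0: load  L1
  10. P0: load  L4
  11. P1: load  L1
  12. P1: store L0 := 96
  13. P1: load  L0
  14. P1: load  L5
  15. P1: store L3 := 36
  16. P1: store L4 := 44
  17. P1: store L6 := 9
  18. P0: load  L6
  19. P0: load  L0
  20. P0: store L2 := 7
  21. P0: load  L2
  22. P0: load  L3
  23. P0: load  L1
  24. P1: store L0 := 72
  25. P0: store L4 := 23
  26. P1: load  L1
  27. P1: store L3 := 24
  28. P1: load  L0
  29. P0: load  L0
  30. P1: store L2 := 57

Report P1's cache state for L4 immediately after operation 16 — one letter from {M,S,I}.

[1] P1: store L0 := 35 | P0:I, P1:M(35) | bus: BusRdX
[2] P1: load  L2 | P0:I, P1:S(60) | bus: BusRd
[3] P1: store L3 := 38 | P0:I, P1:M(38) | bus: BusRdX
[4] P1: load  L6 | P0:I, P1:S(60) | bus: BusRd
[5] P0: store L3 := 40 | P0:M(40), P1:I | bus: BusRdX,Flush
[6] P1: store L6 := 2 | P0:I, P1:M(2) | bus: BusRdX
[7] P1: load  L5 | P0:I, P1:S(90) | bus: BusRd
[8] P0: load  L1 | P0:S(0), P1:I | bus: BusRd
[9] P0: load  L1 | P0:S(0), P1:I | bus: none
[10] P0: load  L4 | P0:S(60), P1:I | bus: BusRd
[11] P1: load  L1 | P0:S(0), P1:S(0) | bus: BusRd
[12] P1: store L0 := 96 | P0:I, P1:M(96) | bus: none
[13] P1: load  L0 | P0:I, P1:M(96) | bus: none
[14] P1: load  L5 | P0:I, P1:S(90) | bus: none
[15] P1: store L3 := 36 | P0:I, P1:M(36) | bus: BusRdX,Flush
[16] P1: store L4 := 44 | P0:I, P1:M(44) | bus: BusRdX
[17] P1: store L6 := 9 | P0:I, P1:M(9) | bus: none
[18] P0: load  L6 | P0:S(9), P1:S(9) | bus: BusRd,Flush
[19] P0: load  L0 | P0:S(96), P1:S(96) | bus: BusRd,Flush
[20] P0: store L2 := 7 | P0:M(7), P1:I | bus: BusRdX
[21] P0: load  L2 | P0:M(7), P1:I | bus: none
[22] P0: load  L3 | P0:S(36), P1:S(36) | bus: BusRd,Flush
[23] P0: load  L1 | P0:S(0), P1:S(0) | bus: none
[24] P1: store L0 := 72 | P0:I, P1:M(72) | bus: BusRdX
[25] P0: store L4 := 23 | P0:M(23), P1:I | bus: BusRdX,Flush
[26] P1: load  L1 | P0:S(0), P1:S(0) | bus: none
[27] P1: store L3 := 24 | P0:I, P1:M(24) | bus: BusRdX
[28] P1: load  L0 | P0:I, P1:M(72) | bus: none
[29] P0: load  L0 | P0:S(72), P1:S(72) | bus: BusRd,Flush
[30] P1: store L2 := 57 | P0:I, P1:M(57) | bus: BusRdX,Flush

state = M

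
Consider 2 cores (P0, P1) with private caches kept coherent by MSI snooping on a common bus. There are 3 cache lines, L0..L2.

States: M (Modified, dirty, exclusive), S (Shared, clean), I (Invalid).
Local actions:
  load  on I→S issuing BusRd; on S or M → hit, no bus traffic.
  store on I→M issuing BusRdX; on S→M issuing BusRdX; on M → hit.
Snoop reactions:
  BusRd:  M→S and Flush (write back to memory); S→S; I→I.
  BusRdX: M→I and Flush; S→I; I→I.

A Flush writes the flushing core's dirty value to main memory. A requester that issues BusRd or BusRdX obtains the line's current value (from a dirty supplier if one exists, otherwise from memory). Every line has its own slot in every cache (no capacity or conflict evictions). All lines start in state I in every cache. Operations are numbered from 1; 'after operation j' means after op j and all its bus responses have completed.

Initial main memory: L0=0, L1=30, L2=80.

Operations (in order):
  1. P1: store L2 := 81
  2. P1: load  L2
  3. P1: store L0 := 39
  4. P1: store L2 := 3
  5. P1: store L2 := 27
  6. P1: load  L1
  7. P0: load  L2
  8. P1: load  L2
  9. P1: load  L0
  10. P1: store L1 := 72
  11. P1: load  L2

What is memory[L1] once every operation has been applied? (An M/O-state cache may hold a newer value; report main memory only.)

  op1 P1: store L2 := 81 → I/M on L2; bus BusRdX; mem=80
  op2 P1: load  L2 → I/M on L2; bus (none); mem=80
  op3 P1: store L0 := 39 → I/M on L0; bus BusRdX; mem=0
  op4 P1: store L2 := 3 → I/M on L2; bus (none); mem=80
  op5 P1: store L2 := 27 → I/M on L2; bus (none); mem=80
  op6 P1: load  L1 → I/S on L1; bus BusRd; mem=30
  op7 P0: load  L2 → S/S on L2; bus BusRd Flush; mem=27
  op8 P1: load  L2 → S/S on L2; bus (none); mem=27
  op9 P1: load  L0 → I/M on L0; bus (none); mem=0
  op10 P1: store L1 := 72 → I/M on L1; bus BusRdX; mem=30
  op11 P1: load  L2 → S/S on L2; bus (none); mem=27

memory[L1] = 30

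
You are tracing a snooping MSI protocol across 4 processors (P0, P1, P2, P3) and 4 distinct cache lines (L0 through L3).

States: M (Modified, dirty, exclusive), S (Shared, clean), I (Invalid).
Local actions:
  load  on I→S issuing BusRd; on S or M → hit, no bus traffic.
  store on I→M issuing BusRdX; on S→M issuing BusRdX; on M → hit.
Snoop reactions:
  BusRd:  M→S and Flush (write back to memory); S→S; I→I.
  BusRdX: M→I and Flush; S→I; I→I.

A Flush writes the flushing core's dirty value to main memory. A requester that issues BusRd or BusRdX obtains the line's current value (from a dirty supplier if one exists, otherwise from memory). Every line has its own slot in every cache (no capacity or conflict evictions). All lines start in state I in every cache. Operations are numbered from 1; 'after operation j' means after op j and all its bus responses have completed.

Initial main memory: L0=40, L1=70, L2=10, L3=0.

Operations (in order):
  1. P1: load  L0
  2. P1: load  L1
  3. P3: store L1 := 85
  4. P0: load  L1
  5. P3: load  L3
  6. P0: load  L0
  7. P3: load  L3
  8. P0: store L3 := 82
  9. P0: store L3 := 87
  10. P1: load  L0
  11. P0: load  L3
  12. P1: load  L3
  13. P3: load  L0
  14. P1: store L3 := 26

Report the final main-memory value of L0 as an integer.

memory[L0] = 40

  op1 P1: load  L0 → I/S/I/I on L0; bus BusRd; mem=40
  op2 P1: load  L1 → I/S/I/I on L1; bus BusRd; mem=70
  op3 P3: store L1 := 85 → I/I/I/M on L1; bus BusRdX; mem=70
  op4 P0: load  L1 → S/I/I/S on L1; bus BusRd Flush; mem=85
  op5 P3: load  L3 → I/I/I/S on L3; bus BusRd; mem=0
  op6 P0: load  L0 → S/S/I/I on L0; bus BusRd; mem=40
  op7 P3: load  L3 → I/I/I/S on L3; bus (none); mem=0
  op8 P0: store L3 := 82 → M/I/I/I on L3; bus BusRdX; mem=0
  op9 P0: store L3 := 87 → M/I/I/I on L3; bus (none); mem=0
  op10 P1: load  L0 → S/S/I/I on L0; bus (none); mem=40
  op11 P0: load  L3 → M/I/I/I on L3; bus (none); mem=0
  op12 P1: load  L3 → S/S/I/I on L3; bus BusRd Flush; mem=87
  op13 P3: load  L0 → S/S/I/S on L0; bus BusRd; mem=40
  op14 P1: store L3 := 26 → I/M/I/I on L3; bus BusRdX; mem=87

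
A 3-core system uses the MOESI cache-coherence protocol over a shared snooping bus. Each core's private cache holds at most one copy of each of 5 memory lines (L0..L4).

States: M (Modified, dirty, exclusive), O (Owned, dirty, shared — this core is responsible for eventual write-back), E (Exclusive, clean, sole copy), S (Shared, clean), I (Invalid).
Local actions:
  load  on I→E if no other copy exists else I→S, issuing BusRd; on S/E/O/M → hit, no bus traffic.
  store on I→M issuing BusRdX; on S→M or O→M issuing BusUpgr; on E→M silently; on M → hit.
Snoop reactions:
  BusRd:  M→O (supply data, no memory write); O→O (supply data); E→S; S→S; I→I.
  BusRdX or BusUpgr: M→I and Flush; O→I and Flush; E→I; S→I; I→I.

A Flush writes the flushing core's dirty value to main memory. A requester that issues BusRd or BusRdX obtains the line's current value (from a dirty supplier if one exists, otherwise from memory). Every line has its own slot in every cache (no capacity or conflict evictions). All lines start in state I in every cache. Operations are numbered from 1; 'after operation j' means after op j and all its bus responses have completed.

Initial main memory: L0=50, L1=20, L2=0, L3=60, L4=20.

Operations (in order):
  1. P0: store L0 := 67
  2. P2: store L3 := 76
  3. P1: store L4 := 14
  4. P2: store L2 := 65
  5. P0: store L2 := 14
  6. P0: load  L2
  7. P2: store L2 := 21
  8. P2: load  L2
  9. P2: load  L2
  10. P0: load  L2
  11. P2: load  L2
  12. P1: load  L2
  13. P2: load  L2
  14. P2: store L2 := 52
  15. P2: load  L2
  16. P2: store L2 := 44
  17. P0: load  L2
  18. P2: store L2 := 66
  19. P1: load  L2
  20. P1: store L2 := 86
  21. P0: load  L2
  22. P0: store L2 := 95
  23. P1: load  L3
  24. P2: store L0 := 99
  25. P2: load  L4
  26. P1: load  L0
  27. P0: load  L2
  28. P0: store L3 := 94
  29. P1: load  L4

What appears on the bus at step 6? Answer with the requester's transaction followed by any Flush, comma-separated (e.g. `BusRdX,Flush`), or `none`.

bus = none

  op1 P0: store L0 := 67 → M/I/I on L0; bus BusRdX; mem=50
  op2 P2: store L3 := 76 → I/I/M on L3; bus BusRdX; mem=60
  op3 P1: store L4 := 14 → I/M/I on L4; bus BusRdX; mem=20
  op4 P2: store L2 := 65 → I/I/M on L2; bus BusRdX; mem=0
  op5 P0: store L2 := 14 → M/I/I on L2; bus BusRdX Flush; mem=65
  op6 P0: load  L2 → M/I/I on L2; bus (none); mem=65
  op7 P2: store L2 := 21 → I/I/M on L2; bus BusRdX Flush; mem=14
  op8 P2: load  L2 → I/I/M on L2; bus (none); mem=14
  op9 P2: load  L2 → I/I/M on L2; bus (none); mem=14
  op10 P0: load  L2 → S/I/O on L2; bus BusRd; mem=14
  op11 P2: load  L2 → S/I/O on L2; bus (none); mem=14
  op12 P1: load  L2 → S/S/O on L2; bus BusRd; mem=14
  op13 P2: load  L2 → S/S/O on L2; bus (none); mem=14
  op14 P2: store L2 := 52 → I/I/M on L2; bus BusUpgr; mem=14
  op15 P2: load  L2 → I/I/M on L2; bus (none); mem=14
  op16 P2: store L2 := 44 → I/I/M on L2; bus (none); mem=14
  op17 P0: load  L2 → S/I/O on L2; bus BusRd; mem=14
  op18 P2: store L2 := 66 → I/I/M on L2; bus BusUpgr; mem=14
  op19 P1: load  L2 → I/S/O on L2; bus BusRd; mem=14
  op20 P1: store L2 := 86 → I/M/I on L2; bus BusUpgr Flush; mem=66
  op21 P0: load  L2 → S/O/I on L2; bus BusRd; mem=66
  op22 P0: store L2 := 95 → M/I/I on L2; bus BusUpgr Flush; mem=86
  op23 P1: load  L3 → I/S/O on L3; bus BusRd; mem=60
  op24 P2: store L0 := 99 → I/I/M on L0; bus BusRdX Flush; mem=67
  op25 P2: load  L4 → I/O/S on L4; bus BusRd; mem=20
  op26 P1: load  L0 → I/S/O on L0; bus BusRd; mem=67
  op27 P0: load  L2 → M/I/I on L2; bus (none); mem=86
  op28 P0: store L3 := 94 → M/I/I on L3; bus BusRdX Flush; mem=76
  op29 P1: load  L4 → I/O/S on L4; bus (none); mem=20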